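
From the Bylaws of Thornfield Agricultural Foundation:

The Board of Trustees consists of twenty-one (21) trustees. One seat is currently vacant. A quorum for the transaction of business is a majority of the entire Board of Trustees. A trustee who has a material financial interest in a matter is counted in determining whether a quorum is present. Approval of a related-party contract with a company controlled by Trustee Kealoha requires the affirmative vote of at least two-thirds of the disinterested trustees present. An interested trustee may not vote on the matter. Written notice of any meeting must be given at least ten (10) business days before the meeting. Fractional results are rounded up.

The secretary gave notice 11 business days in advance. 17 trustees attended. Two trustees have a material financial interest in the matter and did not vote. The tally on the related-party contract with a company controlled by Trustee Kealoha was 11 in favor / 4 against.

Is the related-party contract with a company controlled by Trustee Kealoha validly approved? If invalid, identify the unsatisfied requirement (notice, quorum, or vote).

Notice: 11 business days given; 10 required (11 ≥ 10). Satisfied.
Quorum: 17 present (interested trustees count toward quorum); quorum is 11. Satisfied.
Vote: the related-party contract with a company controlled by Trustee Kealoha requires two-thirds of the disinterested trustees present (17 − 2 = 15). 2/3 of 15 = 10, so 10 affirmative votes are needed; 11 voted in favor. Satisfied.

Valid — all requirements satisfied.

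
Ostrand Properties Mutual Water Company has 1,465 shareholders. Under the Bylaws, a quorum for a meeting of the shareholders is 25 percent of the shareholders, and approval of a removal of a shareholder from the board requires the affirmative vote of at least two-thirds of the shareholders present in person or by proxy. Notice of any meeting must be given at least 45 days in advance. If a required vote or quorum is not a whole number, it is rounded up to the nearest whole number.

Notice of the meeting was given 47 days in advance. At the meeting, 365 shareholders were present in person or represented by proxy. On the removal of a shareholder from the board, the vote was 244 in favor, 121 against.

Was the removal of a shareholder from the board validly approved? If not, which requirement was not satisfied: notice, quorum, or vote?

Invalid — quorum requirement not satisfied.

Notice: 47 days given; 45 required. Satisfied.
Quorum: 25% of 1,465 = 366.25, rounded up to 367; 365 present. Not satisfied.
Vote: requires two-thirds of those present (365); 2/3 of 365 = 243.33, rounded up to 244, so 244 needed; 244 in favor. Satisfied.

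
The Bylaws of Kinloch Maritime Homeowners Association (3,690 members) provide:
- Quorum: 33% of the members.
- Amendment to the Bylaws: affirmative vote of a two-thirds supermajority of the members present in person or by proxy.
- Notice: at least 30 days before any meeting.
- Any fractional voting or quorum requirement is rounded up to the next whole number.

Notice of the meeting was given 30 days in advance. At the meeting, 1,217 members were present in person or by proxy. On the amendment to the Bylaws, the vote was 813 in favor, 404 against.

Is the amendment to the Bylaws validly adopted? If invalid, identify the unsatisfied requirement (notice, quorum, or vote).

Invalid — quorum requirement not satisfied.

Notice: 30 days given; 30 required. Satisfied.
Quorum: 33% of 3,690 = 1,217.70, rounded up to 1,218; 1,217 present. Not satisfied.
Vote: requires two-thirds of those present (1,217); 2/3 of 1217 = 811.33, rounded up to 812, so 812 needed; 813 in favor. Satisfied.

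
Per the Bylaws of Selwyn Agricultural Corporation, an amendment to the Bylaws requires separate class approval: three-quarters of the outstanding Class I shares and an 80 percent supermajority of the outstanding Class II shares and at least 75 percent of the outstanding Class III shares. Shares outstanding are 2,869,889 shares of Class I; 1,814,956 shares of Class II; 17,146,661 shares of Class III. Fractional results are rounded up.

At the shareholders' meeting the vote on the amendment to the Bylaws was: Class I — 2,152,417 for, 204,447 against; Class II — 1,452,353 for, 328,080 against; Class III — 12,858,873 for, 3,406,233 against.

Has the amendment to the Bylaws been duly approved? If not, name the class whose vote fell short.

Class I: 3/4 of 2869889 = 2152416.75, rounded up to 2152417; 2,152,417 required, 2,152,417 in favor — approved.
Class II: 4/5 of 1814956 = 1451964.80, rounded up to 1451965; 1,451,965 required, 1,452,353 in favor — approved.
Class III: 3/4 of 17146661 = 12859995.75, rounded up to 12859996; 12,859,996 required, 12,858,873 in favor — not approved.

Not approved — the Class III shares did not give the required vote.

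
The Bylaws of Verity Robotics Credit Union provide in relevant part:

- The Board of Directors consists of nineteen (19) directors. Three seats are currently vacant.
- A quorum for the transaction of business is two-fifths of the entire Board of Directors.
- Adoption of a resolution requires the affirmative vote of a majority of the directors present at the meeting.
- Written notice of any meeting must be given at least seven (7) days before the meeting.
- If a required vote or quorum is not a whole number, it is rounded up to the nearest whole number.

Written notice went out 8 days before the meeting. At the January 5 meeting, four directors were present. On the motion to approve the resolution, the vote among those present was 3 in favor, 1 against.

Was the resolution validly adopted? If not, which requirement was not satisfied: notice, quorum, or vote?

Notice: 8 days given; 7 required (8 ≥ 7). Satisfied.
Quorum: 4 present; quorum is 8. Not satisfied.
Vote: the resolution requires a majority of the directors present (4). A majority of 4 is 3, so 3 affirmative votes are needed; 3 voted in favor. Satisfied. (Moot — without a quorum no business can be validly transacted.)

Invalid — quorum requirement not satisfied.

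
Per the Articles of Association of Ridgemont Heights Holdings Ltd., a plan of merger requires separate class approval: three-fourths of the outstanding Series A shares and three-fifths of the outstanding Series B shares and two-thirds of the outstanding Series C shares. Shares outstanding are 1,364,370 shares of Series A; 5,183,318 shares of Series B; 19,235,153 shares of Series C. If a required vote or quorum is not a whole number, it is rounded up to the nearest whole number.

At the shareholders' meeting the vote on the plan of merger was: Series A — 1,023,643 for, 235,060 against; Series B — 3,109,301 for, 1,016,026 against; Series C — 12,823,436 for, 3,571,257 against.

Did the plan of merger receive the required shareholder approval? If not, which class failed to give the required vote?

Series A: 3/4 of 1364370 = 1023277.50, rounded up to 1023278; 1,023,278 required, 1,023,643 in favor — approved.
Series B: 3/5 of 5183318 = 3109990.80, rounded up to 3109991; 3,109,991 required, 3,109,301 in favor — not approved.
Series C: 2/3 of 19235153 = 12823435.33, rounded up to 12823436; 12,823,436 required, 12,823,436 in favor — approved.

Not approved — the Series B shares did not give the required vote.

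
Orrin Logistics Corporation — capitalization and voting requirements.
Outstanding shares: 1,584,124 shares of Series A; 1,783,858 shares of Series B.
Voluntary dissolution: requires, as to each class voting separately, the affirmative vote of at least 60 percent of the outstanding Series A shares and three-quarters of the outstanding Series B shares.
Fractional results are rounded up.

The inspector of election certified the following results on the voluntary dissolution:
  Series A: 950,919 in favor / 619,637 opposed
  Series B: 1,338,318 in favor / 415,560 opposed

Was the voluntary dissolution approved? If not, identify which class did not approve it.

Approved — every class gave the required vote.

Series A: 3/5 of 1584124 = 950474.40, rounded up to 950475; 950,475 required, 950,919 in favor — approved.
Series B: 3/4 of 1783858 = 1337893.50, rounded up to 1337894; 1,337,894 required, 1,338,318 in favor — approved.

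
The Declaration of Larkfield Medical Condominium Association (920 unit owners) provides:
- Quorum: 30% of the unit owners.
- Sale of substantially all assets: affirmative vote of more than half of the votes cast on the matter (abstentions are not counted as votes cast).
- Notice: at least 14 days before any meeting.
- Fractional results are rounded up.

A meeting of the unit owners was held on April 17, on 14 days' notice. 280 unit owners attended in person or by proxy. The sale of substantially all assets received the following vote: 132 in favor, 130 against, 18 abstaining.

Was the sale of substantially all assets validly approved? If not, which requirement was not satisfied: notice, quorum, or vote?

Valid — all requirements satisfied.

Notice: 14 days given; 14 required. Satisfied.
Quorum: 30% of 920 = 276; 280 present. Satisfied.
Vote: requires a majority of the votes cast (280 − 18 abstaining = 262); a majority of 262 is 132, so 132 needed; 132 in favor. Satisfied.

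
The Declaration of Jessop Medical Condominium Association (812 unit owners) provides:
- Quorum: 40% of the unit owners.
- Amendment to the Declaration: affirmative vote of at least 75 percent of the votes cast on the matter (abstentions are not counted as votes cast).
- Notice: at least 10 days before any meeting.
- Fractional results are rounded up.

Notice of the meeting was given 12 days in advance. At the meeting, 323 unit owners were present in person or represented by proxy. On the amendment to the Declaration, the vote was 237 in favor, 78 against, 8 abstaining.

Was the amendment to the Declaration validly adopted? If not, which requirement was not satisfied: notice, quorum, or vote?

Invalid — quorum requirement not satisfied.

Notice: 12 days given; 10 required. Satisfied.
Quorum: 40% of 812 = 324.80, rounded up to 325; 323 present. Not satisfied.
Vote: requires three-fourths of the votes cast (323 − 8 abstaining = 315); 3/4 of 315 = 236.25, rounded up to 237, so 237 needed; 237 in favor. Satisfied.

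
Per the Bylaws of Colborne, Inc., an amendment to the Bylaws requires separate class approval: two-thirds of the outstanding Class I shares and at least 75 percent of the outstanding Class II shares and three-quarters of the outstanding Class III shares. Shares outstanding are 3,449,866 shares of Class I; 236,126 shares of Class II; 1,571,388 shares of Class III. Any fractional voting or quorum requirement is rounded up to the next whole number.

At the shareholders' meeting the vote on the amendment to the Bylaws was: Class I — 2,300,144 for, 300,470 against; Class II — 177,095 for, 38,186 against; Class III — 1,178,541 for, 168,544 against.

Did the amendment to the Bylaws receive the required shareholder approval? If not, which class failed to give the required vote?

Class I: 2/3 of 3449866 = 2299910.67, rounded up to 2299911; 2,299,911 required, 2,300,144 in favor — approved.
Class II: 3/4 of 236126 = 177094.50, rounded up to 177095; 177,095 required, 177,095 in favor — approved.
Class III: 3/4 of 1571388 = 1178541; 1,178,541 required, 1,178,541 in favor — approved.

Approved — every class gave the required vote.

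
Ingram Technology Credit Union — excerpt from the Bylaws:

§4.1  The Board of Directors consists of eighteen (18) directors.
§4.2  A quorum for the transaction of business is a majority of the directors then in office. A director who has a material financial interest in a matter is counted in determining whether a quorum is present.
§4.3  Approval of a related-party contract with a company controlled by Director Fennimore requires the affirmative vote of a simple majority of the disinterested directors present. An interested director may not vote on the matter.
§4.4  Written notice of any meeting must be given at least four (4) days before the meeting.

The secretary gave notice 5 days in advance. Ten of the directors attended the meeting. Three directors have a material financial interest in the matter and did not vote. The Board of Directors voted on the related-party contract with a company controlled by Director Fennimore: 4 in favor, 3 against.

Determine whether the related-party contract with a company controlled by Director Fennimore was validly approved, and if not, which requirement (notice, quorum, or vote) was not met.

Valid — all requirements satisfied.

Notice: 5 days given; 4 required (5 ≥ 4). Satisfied.
Quorum: 10 present (interested directors count toward quorum); quorum is 10. Satisfied.
Vote: the related-party contract with a company controlled by Director Fennimore requires a majority of the disinterested directors present (10 − 3 = 7). A majority of 7 is 4, so 4 affirmative votes are needed; 4 voted in favor. Satisfied.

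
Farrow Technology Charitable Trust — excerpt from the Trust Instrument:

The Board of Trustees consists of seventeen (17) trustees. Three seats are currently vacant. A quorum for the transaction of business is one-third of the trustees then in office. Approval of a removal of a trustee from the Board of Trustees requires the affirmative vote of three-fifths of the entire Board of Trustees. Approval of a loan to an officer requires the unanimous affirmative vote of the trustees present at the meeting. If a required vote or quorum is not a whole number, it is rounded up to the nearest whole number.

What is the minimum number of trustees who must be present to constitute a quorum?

1/3 of 14 = 4.67, rounded up to 5.

5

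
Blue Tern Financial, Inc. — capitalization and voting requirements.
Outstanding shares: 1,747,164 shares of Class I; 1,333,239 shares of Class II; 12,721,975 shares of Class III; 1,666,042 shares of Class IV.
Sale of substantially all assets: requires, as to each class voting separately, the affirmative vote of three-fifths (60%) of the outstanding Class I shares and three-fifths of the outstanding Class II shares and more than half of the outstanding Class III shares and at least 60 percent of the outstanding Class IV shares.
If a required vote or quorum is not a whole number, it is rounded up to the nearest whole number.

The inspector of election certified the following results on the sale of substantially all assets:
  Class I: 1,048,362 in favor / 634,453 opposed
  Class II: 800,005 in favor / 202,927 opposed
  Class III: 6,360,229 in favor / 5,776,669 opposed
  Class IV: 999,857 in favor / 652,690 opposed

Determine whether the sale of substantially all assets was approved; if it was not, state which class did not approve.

Class I: 3/5 of 1747164 = 1048298.40, rounded up to 1048299; 1,048,299 required, 1,048,362 in favor — approved.
Class II: 3/5 of 1333239 = 799943.40, rounded up to 799944; 799,944 required, 800,005 in favor — approved.
Class III: a majority of 12721975 is 6360988; 6,360,988 required, 6,360,229 in favor — not approved.
Class IV: 3/5 of 1666042 = 999625.20, rounded up to 999626; 999,626 required, 999,857 in favor — approved.

Not approved — the Class III shares did not give the required vote.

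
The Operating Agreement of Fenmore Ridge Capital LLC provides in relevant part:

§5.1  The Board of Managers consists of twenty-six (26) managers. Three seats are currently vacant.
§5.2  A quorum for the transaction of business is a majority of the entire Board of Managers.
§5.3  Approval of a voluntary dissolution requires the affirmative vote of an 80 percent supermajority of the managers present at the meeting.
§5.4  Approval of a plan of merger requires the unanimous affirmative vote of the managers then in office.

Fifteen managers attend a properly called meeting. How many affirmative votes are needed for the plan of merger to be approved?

The plan of merger requires the unanimous vote of the managers then in office (23).
Unanimous means all 23.
(Only 15 can vote, so the plan of merger cannot pass at this meeting, but the required vote is still 23.)

23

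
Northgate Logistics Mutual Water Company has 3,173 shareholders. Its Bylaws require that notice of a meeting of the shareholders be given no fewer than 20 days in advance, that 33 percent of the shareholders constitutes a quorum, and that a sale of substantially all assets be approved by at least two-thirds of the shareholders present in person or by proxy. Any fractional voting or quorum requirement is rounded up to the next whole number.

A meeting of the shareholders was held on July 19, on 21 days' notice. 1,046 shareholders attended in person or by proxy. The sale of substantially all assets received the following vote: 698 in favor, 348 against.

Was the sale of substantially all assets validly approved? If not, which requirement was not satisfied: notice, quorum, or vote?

Notice: 21 days given; 20 required. Satisfied.
Quorum: 33% of 3,173 = 1,047.09, rounded up to 1,048; 1,046 present. Not satisfied.
Vote: requires two-thirds of those present (1,046); 2/3 of 1046 = 697.33, rounded up to 698, so 698 needed; 698 in favor. Satisfied.

Invalid — quorum requirement not satisfied.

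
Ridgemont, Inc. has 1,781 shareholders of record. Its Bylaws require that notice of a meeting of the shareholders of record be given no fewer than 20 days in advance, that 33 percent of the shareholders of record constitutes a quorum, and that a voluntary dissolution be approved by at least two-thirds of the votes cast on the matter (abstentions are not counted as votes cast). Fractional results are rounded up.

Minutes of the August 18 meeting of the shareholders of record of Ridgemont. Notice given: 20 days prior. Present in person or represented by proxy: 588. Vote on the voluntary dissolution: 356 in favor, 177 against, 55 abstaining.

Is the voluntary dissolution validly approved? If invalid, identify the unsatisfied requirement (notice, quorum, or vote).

Notice: 20 days given; 20 required. Satisfied.
Quorum: 33% of 1,781 = 587.73, rounded up to 588; 588 present. Satisfied.
Vote: requires two-thirds of the votes cast (588 − 55 abstaining = 533); 2/3 of 533 = 355.33, rounded up to 356, so 356 needed; 356 in favor. Satisfied.

Valid — all requirements satisfied.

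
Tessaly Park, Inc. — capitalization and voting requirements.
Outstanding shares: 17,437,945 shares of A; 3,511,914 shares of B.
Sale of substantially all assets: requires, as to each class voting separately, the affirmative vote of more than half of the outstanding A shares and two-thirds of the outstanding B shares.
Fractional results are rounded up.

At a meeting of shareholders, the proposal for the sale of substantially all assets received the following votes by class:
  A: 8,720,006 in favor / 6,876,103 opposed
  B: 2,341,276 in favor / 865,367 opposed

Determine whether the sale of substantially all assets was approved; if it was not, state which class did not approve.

Approved — every class gave the required vote.

A: a majority of 17437945 is 8718973; 8,718,973 required, 8,720,006 in favor — approved.
B: 2/3 of 3511914 = 2341276; 2,341,276 required, 2,341,276 in favor — approved.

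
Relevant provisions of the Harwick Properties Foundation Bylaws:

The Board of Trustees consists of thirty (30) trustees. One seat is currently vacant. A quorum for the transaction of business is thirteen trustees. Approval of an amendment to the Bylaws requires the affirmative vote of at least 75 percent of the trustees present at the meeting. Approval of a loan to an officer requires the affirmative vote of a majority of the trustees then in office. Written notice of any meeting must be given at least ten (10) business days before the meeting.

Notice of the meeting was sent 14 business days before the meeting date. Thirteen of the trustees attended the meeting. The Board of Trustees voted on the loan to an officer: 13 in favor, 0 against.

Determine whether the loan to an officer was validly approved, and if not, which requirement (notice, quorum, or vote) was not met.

Invalid — vote requirement not satisfied.

Notice: 14 business days given; 10 required (14 ≥ 10). Satisfied.
Quorum: 13 present; quorum is 13. Satisfied.
Vote: the loan to an officer requires a majority of the trustees then in office (29). A majority of 29 is 15, so 15 affirmative votes are needed; 13 voted in favor. Not satisfied.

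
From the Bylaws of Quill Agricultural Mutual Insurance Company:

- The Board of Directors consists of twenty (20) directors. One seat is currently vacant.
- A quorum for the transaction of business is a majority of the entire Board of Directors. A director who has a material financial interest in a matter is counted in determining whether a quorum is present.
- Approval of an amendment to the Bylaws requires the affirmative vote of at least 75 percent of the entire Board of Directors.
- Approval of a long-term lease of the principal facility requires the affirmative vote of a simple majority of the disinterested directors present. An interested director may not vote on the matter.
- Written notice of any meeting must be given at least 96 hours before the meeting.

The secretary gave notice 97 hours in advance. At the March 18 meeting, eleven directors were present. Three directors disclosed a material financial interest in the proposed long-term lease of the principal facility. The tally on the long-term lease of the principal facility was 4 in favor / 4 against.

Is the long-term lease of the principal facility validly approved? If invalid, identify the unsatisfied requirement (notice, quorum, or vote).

Notice: 97 hours given; 96 required (97 ≥ 96). Satisfied.
Quorum: 11 present (interested directors count toward quorum); quorum is 11. Satisfied.
Vote: the long-term lease of the principal facility requires a majority of the disinterested directors present (11 − 3 = 8). A majority of 8 is 5, so 5 affirmative votes are needed; 4 voted in favor. Not satisfied.

Invalid — vote requirement not satisfied.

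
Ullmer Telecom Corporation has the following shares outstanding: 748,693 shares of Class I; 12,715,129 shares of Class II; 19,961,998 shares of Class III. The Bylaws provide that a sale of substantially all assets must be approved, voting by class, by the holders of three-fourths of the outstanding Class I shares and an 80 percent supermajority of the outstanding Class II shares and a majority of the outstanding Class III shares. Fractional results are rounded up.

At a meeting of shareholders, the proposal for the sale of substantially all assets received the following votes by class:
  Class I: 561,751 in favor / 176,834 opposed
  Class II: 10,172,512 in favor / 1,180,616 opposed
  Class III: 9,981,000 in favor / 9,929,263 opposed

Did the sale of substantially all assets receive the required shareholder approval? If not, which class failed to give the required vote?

Approved — every class gave the required vote.

Class I: 3/4 of 748693 = 561519.75, rounded up to 561520; 561,520 required, 561,751 in favor — approved.
Class II: 4/5 of 12715129 = 10172103.20, rounded up to 10172104; 10,172,104 required, 10,172,512 in favor — approved.
Class III: a majority of 19961998 is 9981000; 9,981,000 required, 9,981,000 in favor — approved.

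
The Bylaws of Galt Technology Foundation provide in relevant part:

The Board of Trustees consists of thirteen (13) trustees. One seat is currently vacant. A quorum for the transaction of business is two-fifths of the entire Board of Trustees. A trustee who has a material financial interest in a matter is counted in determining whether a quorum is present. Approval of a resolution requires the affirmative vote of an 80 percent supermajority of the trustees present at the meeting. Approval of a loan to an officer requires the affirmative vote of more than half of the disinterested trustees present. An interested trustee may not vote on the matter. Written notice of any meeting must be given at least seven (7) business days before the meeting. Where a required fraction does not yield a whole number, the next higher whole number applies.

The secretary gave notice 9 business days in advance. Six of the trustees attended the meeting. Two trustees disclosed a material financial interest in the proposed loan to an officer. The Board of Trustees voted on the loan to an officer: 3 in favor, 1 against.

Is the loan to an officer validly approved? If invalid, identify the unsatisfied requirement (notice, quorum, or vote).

Valid — all requirements satisfied.

Notice: 9 business days given; 7 required (9 ≥ 7). Satisfied.
Quorum: 6 present (interested trustees count toward quorum); quorum is 6. Satisfied.
Vote: the loan to an officer requires a majority of the disinterested trustees present (6 − 2 = 4). A majority of 4 is 3, so 3 affirmative votes are needed; 3 voted in favor. Satisfied.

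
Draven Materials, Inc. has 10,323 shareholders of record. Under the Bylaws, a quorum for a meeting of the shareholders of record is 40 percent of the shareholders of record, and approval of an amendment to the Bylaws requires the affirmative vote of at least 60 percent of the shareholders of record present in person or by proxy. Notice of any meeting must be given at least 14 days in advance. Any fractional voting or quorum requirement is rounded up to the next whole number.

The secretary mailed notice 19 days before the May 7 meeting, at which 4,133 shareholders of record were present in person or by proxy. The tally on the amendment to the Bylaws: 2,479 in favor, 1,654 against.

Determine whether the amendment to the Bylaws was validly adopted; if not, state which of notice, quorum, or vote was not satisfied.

Notice: 19 days given; 14 required. Satisfied.
Quorum: 40% of 10,323 = 4,129.20, rounded up to 4,130; 4,133 present. Satisfied.
Vote: requires three-fifths of those present (4,133); 3/5 of 4133 = 2479.80, rounded up to 2480, so 2,480 needed; 2,479 in favor. Not satisfied.

Invalid — vote requirement not satisfied.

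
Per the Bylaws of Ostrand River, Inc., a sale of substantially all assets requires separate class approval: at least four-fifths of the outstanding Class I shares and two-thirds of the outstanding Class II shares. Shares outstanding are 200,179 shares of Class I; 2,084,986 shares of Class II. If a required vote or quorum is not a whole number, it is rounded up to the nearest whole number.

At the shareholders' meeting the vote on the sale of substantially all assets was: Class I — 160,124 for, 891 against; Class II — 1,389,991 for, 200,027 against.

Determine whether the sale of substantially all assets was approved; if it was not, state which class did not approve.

Not approved — the Class I shares did not give the required vote.

Class I: 4/5 of 200179 = 160143.20, rounded up to 160144; 160,144 required, 160,124 in favor — not approved.
Class II: 2/3 of 2084986 = 1389990.67, rounded up to 1389991; 1,389,991 required, 1,389,991 in favor — approved.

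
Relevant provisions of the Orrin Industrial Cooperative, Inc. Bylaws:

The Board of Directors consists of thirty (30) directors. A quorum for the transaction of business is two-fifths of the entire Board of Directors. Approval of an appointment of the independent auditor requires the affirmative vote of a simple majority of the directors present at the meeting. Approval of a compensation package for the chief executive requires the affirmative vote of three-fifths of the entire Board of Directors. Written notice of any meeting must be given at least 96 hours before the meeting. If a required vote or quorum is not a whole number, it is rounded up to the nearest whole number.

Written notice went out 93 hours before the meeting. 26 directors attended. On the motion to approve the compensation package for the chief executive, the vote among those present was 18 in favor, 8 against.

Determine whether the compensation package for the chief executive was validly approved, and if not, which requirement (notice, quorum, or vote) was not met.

Notice: 93 hours given; 96 required (93 < 96). Not satisfied.
Quorum: 26 present; quorum is 12. Satisfied.
Vote: the compensation package for the chief executive requires three-fifths of the entire Board of Directors (30). 3/5 of 30 = 18, so 18 affirmative votes are needed; 18 voted in favor. Satisfied.

Invalid — notice requirement not satisfied.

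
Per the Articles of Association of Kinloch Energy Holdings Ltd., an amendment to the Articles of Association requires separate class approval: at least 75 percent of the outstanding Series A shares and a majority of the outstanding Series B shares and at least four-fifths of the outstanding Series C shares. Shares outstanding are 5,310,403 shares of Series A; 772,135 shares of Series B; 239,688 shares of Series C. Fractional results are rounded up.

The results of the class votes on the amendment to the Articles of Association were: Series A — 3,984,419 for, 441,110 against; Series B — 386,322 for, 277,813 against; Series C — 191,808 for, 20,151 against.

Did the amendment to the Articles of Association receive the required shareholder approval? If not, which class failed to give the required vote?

Series A: 3/4 of 5310403 = 3982802.25, rounded up to 3982803; 3,982,803 required, 3,984,419 in favor — approved.
Series B: a majority of 772135 is 386068; 386,068 required, 386,322 in favor — approved.
Series C: 4/5 of 239688 = 191750.40, rounded up to 191751; 191,751 required, 191,808 in favor — approved.

Approved — every class gave the required vote.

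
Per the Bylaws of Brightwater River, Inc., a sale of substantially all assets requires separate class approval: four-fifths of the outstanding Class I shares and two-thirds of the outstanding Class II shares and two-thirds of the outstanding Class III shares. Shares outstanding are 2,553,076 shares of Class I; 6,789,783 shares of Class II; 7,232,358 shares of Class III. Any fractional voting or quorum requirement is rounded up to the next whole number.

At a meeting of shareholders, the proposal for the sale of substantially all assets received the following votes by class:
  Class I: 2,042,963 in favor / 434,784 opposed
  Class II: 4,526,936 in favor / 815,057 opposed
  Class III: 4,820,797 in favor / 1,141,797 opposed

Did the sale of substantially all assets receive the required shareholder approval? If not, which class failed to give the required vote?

Not approved — the Class III shares did not give the required vote.

Class I: 4/5 of 2553076 = 2042460.80, rounded up to 2042461; 2,042,461 required, 2,042,963 in favor — approved.
Class II: 2/3 of 6789783 = 4526522; 4,526,522 required, 4,526,936 in favor — approved.
Class III: 2/3 of 7232358 = 4821572; 4,821,572 required, 4,820,797 in favor — not approved.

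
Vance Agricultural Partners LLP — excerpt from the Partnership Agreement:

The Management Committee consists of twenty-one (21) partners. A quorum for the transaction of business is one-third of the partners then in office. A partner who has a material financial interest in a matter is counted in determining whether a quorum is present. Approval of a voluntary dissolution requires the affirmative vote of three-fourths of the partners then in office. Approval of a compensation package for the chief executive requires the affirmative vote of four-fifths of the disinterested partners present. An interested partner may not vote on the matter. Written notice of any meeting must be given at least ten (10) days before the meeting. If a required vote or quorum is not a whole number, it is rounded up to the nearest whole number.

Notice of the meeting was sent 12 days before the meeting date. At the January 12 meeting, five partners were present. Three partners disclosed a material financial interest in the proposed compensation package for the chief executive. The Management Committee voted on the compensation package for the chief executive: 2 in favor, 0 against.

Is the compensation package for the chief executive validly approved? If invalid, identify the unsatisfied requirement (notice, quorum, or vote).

Invalid — quorum requirement not satisfied.

Notice: 12 days given; 10 required (12 ≥ 10). Satisfied.
Quorum: 5 present (interested partners count toward quorum); quorum is 7. Not satisfied.
Vote: the compensation package for the chief executive requires four-fifths of the disinterested partners present (5 − 3 = 2). 4/5 of 2 = 1.60, rounded up to 2, so 2 affirmative votes are needed; 2 voted in favor. Satisfied. (Moot — without a quorum no business can be validly transacted.)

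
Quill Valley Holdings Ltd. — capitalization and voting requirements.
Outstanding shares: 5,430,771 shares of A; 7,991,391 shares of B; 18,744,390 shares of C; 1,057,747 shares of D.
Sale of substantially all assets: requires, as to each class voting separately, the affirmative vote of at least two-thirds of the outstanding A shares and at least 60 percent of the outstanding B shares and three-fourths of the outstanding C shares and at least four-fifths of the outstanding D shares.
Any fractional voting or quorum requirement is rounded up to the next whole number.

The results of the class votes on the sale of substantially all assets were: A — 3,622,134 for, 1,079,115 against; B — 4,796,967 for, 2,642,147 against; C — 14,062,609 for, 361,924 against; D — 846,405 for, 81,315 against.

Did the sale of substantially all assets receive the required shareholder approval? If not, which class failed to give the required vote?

A: 2/3 of 5430771 = 3620514; 3,620,514 required, 3,622,134 in favor — approved.
B: 3/5 of 7991391 = 4794834.60, rounded up to 4794835; 4,794,835 required, 4,796,967 in favor — approved.
C: 3/4 of 18744390 = 14058292.50, rounded up to 14058293; 14,058,293 required, 14,062,609 in favor — approved.
D: 4/5 of 1057747 = 846197.60, rounded up to 846198; 846,198 required, 846,405 in favor — approved.

Approved — every class gave the required vote.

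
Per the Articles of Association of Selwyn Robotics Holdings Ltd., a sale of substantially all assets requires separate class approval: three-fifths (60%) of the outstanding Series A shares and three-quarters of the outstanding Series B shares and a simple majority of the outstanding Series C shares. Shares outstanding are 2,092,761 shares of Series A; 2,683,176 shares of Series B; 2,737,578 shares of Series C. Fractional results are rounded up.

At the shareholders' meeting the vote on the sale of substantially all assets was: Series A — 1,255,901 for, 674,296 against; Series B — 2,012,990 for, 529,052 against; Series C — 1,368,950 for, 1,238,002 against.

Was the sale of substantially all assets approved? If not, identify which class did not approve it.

Series A: 3/5 of 2092761 = 1255656.60, rounded up to 1255657; 1,255,657 required, 1,255,901 in favor — approved.
Series B: 3/4 of 2683176 = 2012382; 2,012,382 required, 2,012,990 in favor — approved.
Series C: a majority of 2737578 is 1368790; 1,368,790 required, 1,368,950 in favor — approved.

Approved — every class gave the required vote.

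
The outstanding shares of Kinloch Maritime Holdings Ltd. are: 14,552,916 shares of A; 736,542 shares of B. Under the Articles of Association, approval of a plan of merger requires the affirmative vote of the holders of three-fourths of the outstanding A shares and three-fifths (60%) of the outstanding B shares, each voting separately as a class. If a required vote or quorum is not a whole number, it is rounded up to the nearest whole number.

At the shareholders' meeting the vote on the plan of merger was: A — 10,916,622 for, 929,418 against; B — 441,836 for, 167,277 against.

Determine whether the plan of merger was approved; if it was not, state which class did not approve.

A: 3/4 of 14552916 = 10914687; 10,914,687 required, 10,916,622 in favor — approved.
B: 3/5 of 736542 = 441925.20, rounded up to 441926; 441,926 required, 441,836 in favor — not approved.

Not approved — the B shares did not give the required vote.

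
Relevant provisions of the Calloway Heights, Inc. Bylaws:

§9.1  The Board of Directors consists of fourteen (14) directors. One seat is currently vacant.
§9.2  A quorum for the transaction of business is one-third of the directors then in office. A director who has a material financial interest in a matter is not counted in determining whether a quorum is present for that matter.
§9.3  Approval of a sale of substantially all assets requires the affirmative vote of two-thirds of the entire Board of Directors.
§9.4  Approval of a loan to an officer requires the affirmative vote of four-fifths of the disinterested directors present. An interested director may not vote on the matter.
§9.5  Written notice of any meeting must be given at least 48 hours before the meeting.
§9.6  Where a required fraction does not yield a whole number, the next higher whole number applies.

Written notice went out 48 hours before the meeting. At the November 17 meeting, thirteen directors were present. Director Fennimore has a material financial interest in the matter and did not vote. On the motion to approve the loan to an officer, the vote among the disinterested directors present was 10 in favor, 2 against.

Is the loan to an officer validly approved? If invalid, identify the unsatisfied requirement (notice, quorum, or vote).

Valid — all requirements satisfied.

Notice: 48 hours given; 48 required (48 ≥ 48). Satisfied.
Quorum: 13 present, but the 1 interested director does not count, leaving 12. Quorum is 5. Satisfied.
Vote: the loan to an officer requires four-fifths of the disinterested directors present (13 − 1 = 12). 4/5 of 12 = 9.60, rounded up to 10, so 10 affirmative votes are needed; 10 voted in favor. Satisfied.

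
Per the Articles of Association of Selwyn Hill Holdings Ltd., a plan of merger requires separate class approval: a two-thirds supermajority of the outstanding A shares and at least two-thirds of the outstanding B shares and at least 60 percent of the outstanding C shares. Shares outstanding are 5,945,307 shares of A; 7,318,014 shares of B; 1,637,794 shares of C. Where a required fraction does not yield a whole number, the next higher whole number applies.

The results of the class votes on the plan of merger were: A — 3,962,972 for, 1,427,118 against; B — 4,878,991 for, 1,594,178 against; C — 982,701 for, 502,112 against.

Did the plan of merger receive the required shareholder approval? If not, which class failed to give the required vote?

A: 2/3 of 5945307 = 3963538; 3,963,538 required, 3,962,972 in favor — not approved.
B: 2/3 of 7318014 = 4878676; 4,878,676 required, 4,878,991 in favor — approved.
C: 3/5 of 1637794 = 982676.40, rounded up to 982677; 982,677 required, 982,701 in favor — approved.

Not approved — the A shares did not give the required vote.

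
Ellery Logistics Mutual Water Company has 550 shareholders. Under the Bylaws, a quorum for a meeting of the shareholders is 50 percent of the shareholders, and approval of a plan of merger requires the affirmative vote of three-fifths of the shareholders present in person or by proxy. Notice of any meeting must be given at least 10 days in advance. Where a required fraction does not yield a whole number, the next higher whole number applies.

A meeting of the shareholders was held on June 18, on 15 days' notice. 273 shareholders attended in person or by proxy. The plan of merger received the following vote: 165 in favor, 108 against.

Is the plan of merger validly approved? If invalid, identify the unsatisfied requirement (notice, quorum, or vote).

Invalid — quorum requirement not satisfied.

Notice: 15 days given; 10 required. Satisfied.
Quorum: 50% of 550 = 275; 273 present. Not satisfied.
Vote: requires three-fifths of those present (273); 3/5 of 273 = 163.80, rounded up to 164, so 164 needed; 165 in favor. Satisfied.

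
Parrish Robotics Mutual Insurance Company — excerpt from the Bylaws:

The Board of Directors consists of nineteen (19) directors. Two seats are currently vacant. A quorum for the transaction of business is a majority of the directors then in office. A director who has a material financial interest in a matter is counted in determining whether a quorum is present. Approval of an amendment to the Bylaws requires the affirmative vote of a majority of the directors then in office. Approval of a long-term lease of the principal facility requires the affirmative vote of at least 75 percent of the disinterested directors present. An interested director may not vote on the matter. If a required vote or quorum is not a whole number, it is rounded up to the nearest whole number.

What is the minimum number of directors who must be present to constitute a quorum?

A majority of 17 is 9.

9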